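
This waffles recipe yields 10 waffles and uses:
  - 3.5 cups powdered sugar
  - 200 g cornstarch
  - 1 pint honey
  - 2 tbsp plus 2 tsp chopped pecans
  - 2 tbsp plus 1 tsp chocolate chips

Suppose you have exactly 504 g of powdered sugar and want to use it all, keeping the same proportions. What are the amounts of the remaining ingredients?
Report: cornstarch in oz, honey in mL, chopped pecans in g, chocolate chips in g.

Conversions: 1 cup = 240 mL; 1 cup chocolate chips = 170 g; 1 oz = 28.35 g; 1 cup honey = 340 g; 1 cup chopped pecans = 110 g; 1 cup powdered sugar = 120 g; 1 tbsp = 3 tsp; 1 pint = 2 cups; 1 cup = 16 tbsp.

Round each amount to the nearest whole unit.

cornstarch: 8 oz; honey: 576 mL; chopped pecans: 22 g; chocolate chips: 30 g

The original recipe has 420 g of powdered sugar, so the scaling factor is 504 ÷ 420 = 6/5 = 1.2.
cornstarch: 200 g × 6/5 ÷ 28.35 g/oz ≈ 8 oz
honey: 1 pint × 6/5 × 2 cup/pint × 240 mL/cup = 576 mL
chopped pecans: (2 tbsp + 2 tsp = 8/3 tbsp) × 6/5 ÷ 16 tbsp/cup × 110 g/cup = 22 g
chocolate chips: (2 tbsp + 1 tsp = 7/3 tbsp) × 6/5 ÷ 16 tbsp/cup × 170 g/cup ≈ 30 g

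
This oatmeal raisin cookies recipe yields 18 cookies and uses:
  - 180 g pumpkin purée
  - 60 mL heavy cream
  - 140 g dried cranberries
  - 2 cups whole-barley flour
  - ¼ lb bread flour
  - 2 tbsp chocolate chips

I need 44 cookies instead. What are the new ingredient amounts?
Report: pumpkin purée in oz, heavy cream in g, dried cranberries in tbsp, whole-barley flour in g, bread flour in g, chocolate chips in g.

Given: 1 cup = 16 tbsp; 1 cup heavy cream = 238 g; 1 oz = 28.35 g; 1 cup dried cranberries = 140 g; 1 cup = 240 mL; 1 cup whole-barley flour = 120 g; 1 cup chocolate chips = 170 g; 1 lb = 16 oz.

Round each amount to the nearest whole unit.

pumpkin purée: 16 oz; heavy cream: 145 g; dried cranberries: 39 tbsp; whole-barley flour: 587 g; bread flour: 277 g; chocolate chips: 52 g

Scaling factor: 44/18 = 22/9.
pumpkin purée: 180 g × 22/9 ÷ 28.35 g/oz ≈ 16 oz
heavy cream: 60 mL × 22/9 ÷ 240 mL/cup × 238 g/cup ≈ 145 g
dried cranberries: 140 g × 22/9 ÷ 140 g/cup × 16 tbsp/cup ≈ 39 tbsp
whole-barley flour: 2 cup × 22/9 × 120 g/cup ≈ 587 g
bread flour: 0.25 lb × 22/9 × 16 oz/lb × 28.35 g/oz ≈ 277 g
chocolate chips: 2 tbsp × 22/9 ÷ 16 tbsp/cup × 170 g/cup ≈ 52 g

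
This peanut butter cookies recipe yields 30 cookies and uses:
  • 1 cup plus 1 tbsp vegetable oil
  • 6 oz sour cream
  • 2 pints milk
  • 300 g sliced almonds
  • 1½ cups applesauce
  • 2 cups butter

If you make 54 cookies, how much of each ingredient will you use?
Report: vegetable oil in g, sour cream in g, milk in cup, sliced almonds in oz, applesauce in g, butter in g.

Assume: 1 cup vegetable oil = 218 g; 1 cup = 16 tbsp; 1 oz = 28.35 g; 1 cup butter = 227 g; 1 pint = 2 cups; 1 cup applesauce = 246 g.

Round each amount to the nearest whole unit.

Scaling factor: 54/30 = 9/5 = 1.8.
vegetable oil: (1 cup + 1 tbsp = 1.0625 cup) × 9/5 × 218 g/cup ≈ 417 g
sour cream: 6 oz × 9/5 × 28.35 g/oz ≈ 306 g
milk: 2 pint × 9/5 × 2 cup/pint ≈ 7 cup
sliced almonds: 300 g × 9/5 ÷ 28.35 g/oz ≈ 19 oz
applesauce: 1.5 cup × 9/5 × 246 g/cup ≈ 664 g
butter: 2 cup × 9/5 × 227 g/cup ≈ 817 g

vegetable oil: 417 g; sour cream: 306 g; milk: 7 cup; sliced almonds: 19 oz; applesauce: 664 g; butter: 817 g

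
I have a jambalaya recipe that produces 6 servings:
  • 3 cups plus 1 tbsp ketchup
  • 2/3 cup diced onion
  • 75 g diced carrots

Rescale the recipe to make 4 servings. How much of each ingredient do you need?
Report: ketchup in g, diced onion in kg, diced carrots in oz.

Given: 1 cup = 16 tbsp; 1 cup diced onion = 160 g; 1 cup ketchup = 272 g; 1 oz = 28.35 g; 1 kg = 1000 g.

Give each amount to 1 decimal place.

Scaling factor: 4/6 = 2/3.
ketchup: (3 cup + 1 tbsp = 3.0625 cup) × 2/3 × 272 g/cup ≈ 555.3 g
diced onion: 2/3 cup × 2/3 × 160 g/cup ÷ 1000 g/kg ≈ 0.1 kg
diced carrots: 75 g × 2/3 ÷ 28.35 g/oz ≈ 1.8 oz

ketchup: 555.3 g; diced onion: 0.1 kg; diced carrots: 1.8 oz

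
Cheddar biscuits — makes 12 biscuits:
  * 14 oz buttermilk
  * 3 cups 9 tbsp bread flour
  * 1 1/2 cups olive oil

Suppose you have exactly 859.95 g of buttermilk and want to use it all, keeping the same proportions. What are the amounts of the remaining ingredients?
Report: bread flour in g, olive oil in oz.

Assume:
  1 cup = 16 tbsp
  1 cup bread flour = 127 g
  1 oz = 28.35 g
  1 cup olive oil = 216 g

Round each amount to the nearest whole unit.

The original recipe has 396.9 g of buttermilk, so the scaling factor is 859.95 ÷ 396.9 = 13/6.
bread flour: (3 cup + 9 tbsp = 3.5625 cup) × 13/6 × 127 g/cup ≈ 980 g
olive oil: 1.5 cup × 13/6 × 216 g/cup ÷ 28.35 g/oz ≈ 25 oz

bread flour: 980 g; olive oil: 25 oz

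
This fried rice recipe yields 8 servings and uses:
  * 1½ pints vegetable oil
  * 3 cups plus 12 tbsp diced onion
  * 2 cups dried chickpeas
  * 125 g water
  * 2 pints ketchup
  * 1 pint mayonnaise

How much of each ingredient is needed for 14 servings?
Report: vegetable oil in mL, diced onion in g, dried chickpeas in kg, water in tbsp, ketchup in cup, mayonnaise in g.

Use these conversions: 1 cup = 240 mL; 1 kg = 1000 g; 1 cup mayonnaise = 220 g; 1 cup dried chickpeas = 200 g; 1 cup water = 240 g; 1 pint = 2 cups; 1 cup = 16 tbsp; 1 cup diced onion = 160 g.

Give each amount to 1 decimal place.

vegetable oil: 1260.0 mL; diced onion: 1050.0 g; dried chickpeas: 0.7 kg; water: 14.6 tbsp; ketchup: 7.0 cup; mayonnaise: 770.0 g

Scaling factor: 14/8 = 7/4 = 1.75.
vegetable oil: 1.5 pint × 7/4 × 2 cup/pint × 240 mL/cup = 1260.0 mL
diced onion: (3 cup + 12 tbsp = 3.75 cup) × 7/4 × 160 g/cup = 1050.0 g
dried chickpeas: 2 cup × 7/4 × 200 g/cup ÷ 1000 g/kg = 0.7 kg
water: 125 g × 7/4 ÷ 240 g/cup × 16 tbsp/cup ≈ 14.6 tbsp
ketchup: 2 pint × 7/4 × 2 cup/pint = 7.0 cup
mayonnaise: 1 pint × 7/4 × 2 cup/pint × 220 g/cup = 770.0 g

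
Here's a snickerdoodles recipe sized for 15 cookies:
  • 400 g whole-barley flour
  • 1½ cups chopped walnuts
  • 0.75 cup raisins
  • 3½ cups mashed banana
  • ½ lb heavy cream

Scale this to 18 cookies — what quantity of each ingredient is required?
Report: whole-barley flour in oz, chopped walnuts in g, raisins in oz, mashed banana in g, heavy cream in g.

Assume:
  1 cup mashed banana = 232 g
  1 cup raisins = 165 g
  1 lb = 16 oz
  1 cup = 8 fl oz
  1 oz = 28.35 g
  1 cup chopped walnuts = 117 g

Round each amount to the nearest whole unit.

whole-barley flour: 17 oz; chopped walnuts: 211 g; raisins: 5 oz; mashed banana: 974 g; heavy cream: 272 g

Scaling factor: 18/15 = 6/5 = 1.2.
whole-barley flour: 400 g × 6/5 ÷ 28.35 g/oz ≈ 17 oz
chopped walnuts: 1.5 cup × 6/5 × 117 g/cup ≈ 211 g
raisins: 0.75 cup × 6/5 × 165 g/cup ÷ 28.35 g/oz ≈ 5 oz
mashed banana: 3.5 cup × 6/5 × 232 g/cup ≈ 974 g
heavy cream: 0.5 lb × 6/5 × 16 oz/lb × 28.35 g/oz ≈ 272 g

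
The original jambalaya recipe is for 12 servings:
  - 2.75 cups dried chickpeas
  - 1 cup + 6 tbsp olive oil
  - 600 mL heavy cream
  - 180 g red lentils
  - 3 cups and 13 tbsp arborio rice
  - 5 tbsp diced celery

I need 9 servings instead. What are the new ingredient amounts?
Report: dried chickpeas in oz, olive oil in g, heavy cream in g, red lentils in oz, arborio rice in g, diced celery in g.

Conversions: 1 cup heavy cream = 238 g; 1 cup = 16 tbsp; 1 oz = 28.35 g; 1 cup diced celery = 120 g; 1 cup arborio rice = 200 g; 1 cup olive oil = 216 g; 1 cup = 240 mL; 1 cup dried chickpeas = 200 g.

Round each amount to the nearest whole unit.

Scaling factor: 9/12 = 3/4 = 0.75.
dried chickpeas: 2.75 cup × 3/4 × 200 g/cup ÷ 28.35 g/oz ≈ 15 oz
olive oil: (1 cup + 6 tbsp = 1.375 cup) × 3/4 × 216 g/cup ≈ 223 g
heavy cream: 600 mL × 3/4 ÷ 240 mL/cup × 238 g/cup ≈ 446 g
red lentils: 180 g × 3/4 ÷ 28.35 g/oz ≈ 5 oz
arborio rice: (3 cup + 13 tbsp = 3.8125 cup) × 3/4 × 200 g/cup ≈ 572 g
diced celery: 5 tbsp × 3/4 ÷ 16 tbsp/cup × 120 g/cup ≈ 28 g

dried chickpeas: 15 oz; olive oil: 223 g; heavy cream: 446 g; red lentils: 5 oz; arborio rice: 572 g; diced celery: 28 g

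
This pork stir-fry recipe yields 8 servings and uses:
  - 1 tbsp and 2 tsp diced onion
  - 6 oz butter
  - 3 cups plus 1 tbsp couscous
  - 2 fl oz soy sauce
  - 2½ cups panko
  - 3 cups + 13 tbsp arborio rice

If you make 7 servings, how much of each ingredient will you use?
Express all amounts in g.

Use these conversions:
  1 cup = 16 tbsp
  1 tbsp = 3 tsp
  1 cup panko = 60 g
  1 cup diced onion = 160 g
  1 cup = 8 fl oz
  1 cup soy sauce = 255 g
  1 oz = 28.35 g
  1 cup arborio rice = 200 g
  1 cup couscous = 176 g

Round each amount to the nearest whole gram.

diced onion: 15 g; butter: 149 g; couscous: 472 g; soy sauce: 56 g; panko: 131 g; arborio rice: 667 g

Scaling factor: 7/8 = 0.875.
diced onion: (1 tbsp + 2 tsp = 5/3 tbsp) × 7/8 ÷ 16 tbsp/cup × 160 g/cup ≈ 15 g
butter: 6 oz × 7/8 × 28.35 g/oz ≈ 149 g
couscous: (3 cup + 1 tbsp = 3.0625 cup) × 7/8 × 176 g/cup ≈ 472 g
soy sauce: 2 fl oz × 7/8 ÷ 8 fl oz/cup × 255 g/cup ≈ 56 g
panko: 2.5 cup × 7/8 × 60 g/cup ≈ 131 g
arborio rice: (3 cup + 13 tbsp = 3.8125 cup) × 7/8 × 200 g/cup ≈ 667 g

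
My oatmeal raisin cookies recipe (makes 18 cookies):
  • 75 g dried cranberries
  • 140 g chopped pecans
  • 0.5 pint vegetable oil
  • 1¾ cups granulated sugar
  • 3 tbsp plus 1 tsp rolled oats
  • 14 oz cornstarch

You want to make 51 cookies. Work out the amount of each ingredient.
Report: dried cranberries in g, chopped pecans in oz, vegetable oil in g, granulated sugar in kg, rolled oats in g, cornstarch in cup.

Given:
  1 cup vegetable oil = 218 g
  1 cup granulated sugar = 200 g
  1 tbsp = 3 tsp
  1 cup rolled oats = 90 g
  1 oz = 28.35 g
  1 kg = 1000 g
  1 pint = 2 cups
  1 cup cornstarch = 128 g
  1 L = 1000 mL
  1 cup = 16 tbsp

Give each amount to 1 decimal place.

dried cranberries: 212.5 g; chopped pecans: 14.0 oz; vegetable oil: 617.7 g; granulated sugar: 1.0 kg; rolled oats: 53.1 g; cornstarch: 8.8 cup

Scaling factor: 51/18 = 17/6.
dried cranberries: 75 g × 17/6 = 212.5 g
chopped pecans: 140 g × 17/6 ÷ 28.35 g/oz ≈ 14.0 oz
vegetable oil: 0.5 pint × 17/6 × 2 cup/pint × 218 g/cup ≈ 617.7 g
granulated sugar: 1.75 cup × 17/6 × 200 g/cup ÷ 1000 g/kg ≈ 1.0 kg
rolled oats: (3 tbsp + 1 tsp = 10/3 tbsp) × 17/6 ÷ 16 tbsp/cup × 90 g/cup ≈ 53.1 g
cornstarch: 14 oz × 17/6 × 28.35 g/oz ÷ 128 g/cup ≈ 8.8 cup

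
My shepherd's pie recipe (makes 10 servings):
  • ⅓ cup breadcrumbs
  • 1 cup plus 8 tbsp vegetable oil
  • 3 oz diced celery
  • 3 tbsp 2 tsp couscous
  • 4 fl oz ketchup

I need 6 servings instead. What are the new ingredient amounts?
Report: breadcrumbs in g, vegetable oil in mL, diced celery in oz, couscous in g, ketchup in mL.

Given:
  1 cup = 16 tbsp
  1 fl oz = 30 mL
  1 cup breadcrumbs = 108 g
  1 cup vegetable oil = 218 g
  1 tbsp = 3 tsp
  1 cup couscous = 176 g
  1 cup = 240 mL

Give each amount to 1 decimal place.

Scaling factor: 6/10 = 3/5 = 0.6.
breadcrumbs: 1/3 cup × 3/5 × 108 g/cup = 21.6 g
vegetable oil: (1 cup + 8 tbsp = 1.5 cup) × 3/5 × 240 mL/cup = 216.0 mL
diced celery: 3 oz × 3/5 = 1.8 oz
couscous: (3 tbsp + 2 tsp = 11/3 tbsp) × 3/5 ÷ 16 tbsp/cup × 176 g/cup = 24.2 g
ketchup: 4 fl oz × 3/5 × 30 mL/fl oz = 72.0 mL

breadcrumbs: 21.6 g; vegetable oil: 216.0 mL; diced celery: 1.8 oz; couscous: 24.2 g; ketchup: 72.0 mL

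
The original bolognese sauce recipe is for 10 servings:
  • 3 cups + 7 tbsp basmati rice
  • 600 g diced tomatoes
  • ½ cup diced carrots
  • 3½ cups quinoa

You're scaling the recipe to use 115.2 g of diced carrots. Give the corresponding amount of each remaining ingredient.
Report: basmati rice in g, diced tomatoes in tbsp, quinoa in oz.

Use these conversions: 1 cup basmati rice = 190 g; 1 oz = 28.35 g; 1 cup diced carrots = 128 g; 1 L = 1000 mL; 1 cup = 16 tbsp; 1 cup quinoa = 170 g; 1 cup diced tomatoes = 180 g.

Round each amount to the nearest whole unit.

The original recipe has 64 g of diced carrots, so the scaling factor is 115.2 ÷ 64 = 9/5 = 1.8.
basmati rice: (3 cup + 7 tbsp = 3.4375 cup) × 9/5 × 190 g/cup ≈ 1176 g
diced tomatoes: 600 g × 9/5 ÷ 180 g/cup × 16 tbsp/cup = 96 tbsp
quinoa: 3.5 cup × 9/5 × 170 g/cup ÷ 28.35 g/oz ≈ 38 oz

basmati rice: 1176 g; diced tomatoes: 96 tbsp; quinoa: 38 oz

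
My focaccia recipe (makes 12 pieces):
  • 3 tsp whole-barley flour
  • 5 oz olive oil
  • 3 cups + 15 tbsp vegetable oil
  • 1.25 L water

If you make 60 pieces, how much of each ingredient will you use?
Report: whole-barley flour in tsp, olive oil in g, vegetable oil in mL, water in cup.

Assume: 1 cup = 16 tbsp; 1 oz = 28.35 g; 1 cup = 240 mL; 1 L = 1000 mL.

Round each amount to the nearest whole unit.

Scaling factor: 60/12 = 5.
whole-barley flour: 3 tsp × 5 = 15 tsp
olive oil: 5 oz × 5 × 28.35 g/oz ≈ 709 g
vegetable oil: (3 cup + 15 tbsp = 3.9375 cup) × 5 × 240 mL/cup = 4725 mL
water: 1.25 L × 5 × 1000 mL/L ÷ 240 mL/cup ≈ 26 cup

whole-barley flour: 15 tsp; olive oil: 709 g; vegetable oil: 4725 mL; water: 26 cup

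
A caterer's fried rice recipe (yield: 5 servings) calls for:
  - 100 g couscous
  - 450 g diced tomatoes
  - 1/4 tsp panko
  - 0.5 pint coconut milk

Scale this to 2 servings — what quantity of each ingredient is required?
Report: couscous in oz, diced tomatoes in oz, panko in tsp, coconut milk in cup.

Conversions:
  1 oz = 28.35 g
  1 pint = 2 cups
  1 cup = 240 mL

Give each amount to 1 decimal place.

couscous: 1.4 oz; diced tomatoes: 6.3 oz; panko: 0.1 tsp; coconut milk: 0.4 cup

Scaling factor: 2/5 = 0.4.
couscous: 100 g × 2/5 ÷ 28.35 g/oz ≈ 1.4 oz
diced tomatoes: 450 g × 2/5 ÷ 28.35 g/oz ≈ 6.3 oz
panko: 0.25 tsp × 2/5 = 0.1 tsp
coconut milk: 0.5 pint × 2/5 × 2 cup/pint = 0.4 cup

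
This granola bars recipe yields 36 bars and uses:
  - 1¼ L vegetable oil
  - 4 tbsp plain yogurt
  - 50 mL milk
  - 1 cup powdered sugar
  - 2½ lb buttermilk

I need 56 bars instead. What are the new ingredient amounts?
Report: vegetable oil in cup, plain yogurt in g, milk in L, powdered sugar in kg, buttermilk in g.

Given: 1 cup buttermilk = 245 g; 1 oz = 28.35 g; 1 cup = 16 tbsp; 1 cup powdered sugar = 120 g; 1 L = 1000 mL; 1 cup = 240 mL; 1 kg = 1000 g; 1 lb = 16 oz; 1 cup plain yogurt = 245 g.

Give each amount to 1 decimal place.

vegetable oil: 8.1 cup; plain yogurt: 95.3 g; milk: 0.1 L; powdered sugar: 0.2 kg; buttermilk: 1764.0 g

Scaling factor: 56/36 = 14/9.
vegetable oil: 1.25 L × 14/9 × 1000 mL/L ÷ 240 mL/cup ≈ 8.1 cup
plain yogurt: 4 tbsp × 14/9 ÷ 16 tbsp/cup × 245 g/cup ≈ 95.3 g
milk: 50 mL × 14/9 ÷ 1000 mL/L ≈ 0.1 L
powdered sugar: 1 cup × 14/9 × 120 g/cup ÷ 1000 g/kg ≈ 0.2 kg
buttermilk: 2.5 lb × 14/9 × 16 oz/lb × 28.35 g/oz = 1764.0 g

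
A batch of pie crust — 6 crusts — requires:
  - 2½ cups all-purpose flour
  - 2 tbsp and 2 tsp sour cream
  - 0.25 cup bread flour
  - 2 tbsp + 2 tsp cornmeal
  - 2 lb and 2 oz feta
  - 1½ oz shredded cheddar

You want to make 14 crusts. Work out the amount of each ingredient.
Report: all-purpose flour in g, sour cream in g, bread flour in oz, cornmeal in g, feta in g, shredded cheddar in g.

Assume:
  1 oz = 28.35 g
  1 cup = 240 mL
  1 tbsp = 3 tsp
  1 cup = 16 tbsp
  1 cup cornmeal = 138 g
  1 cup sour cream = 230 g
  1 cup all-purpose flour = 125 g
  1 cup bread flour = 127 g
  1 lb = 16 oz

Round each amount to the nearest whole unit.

Scaling factor: 14/6 = 7/3.
all-purpose flour: 2.5 cup × 7/3 × 125 g/cup ≈ 729 g
sour cream: (2 tbsp + 2 tsp = 8/3 tbsp) × 7/3 ÷ 16 tbsp/cup × 230 g/cup ≈ 89 g
bread flour: 0.25 cup × 7/3 × 127 g/cup ÷ 28.35 g/oz ≈ 3 oz
cornmeal: (2 tbsp + 2 tsp = 8/3 tbsp) × 7/3 ÷ 16 tbsp/cup × 138 g/cup ≈ 54 g
feta: (2 lb + 2 oz = 2.125 lb) × 7/3 × 16 oz/lb × 28.35 g/oz ≈ 2249 g
shredded cheddar: 1.5 oz × 7/3 × 28.35 g/oz ≈ 99 g

all-purpose flour: 729 g; sour cream: 89 g; bread flour: 3 oz; cornmeal: 54 g; feta: 2249 g; shredded cheddar: 99 g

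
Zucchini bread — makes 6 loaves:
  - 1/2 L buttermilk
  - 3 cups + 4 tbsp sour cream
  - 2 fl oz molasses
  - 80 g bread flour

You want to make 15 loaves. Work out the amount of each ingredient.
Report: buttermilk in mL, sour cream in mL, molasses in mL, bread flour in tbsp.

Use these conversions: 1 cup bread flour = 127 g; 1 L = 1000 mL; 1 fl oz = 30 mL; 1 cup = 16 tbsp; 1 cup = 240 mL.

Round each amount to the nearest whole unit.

buttermilk: 1250 mL; sour cream: 1950 mL; molasses: 150 mL; bread flour: 25 tbsp

Scaling factor: 15/6 = 5/2 = 2.5.
buttermilk: 0.5 L × 5/2 × 1000 mL/L = 1250 mL
sour cream: (3 cup + 4 tbsp = 3.25 cup) × 5/2 × 240 mL/cup = 1950 mL
molasses: 2 fl oz × 5/2 × 30 mL/fl oz = 150 mL
bread flour: 80 g × 5/2 ÷ 127 g/cup × 16 tbsp/cup ≈ 25 tbsp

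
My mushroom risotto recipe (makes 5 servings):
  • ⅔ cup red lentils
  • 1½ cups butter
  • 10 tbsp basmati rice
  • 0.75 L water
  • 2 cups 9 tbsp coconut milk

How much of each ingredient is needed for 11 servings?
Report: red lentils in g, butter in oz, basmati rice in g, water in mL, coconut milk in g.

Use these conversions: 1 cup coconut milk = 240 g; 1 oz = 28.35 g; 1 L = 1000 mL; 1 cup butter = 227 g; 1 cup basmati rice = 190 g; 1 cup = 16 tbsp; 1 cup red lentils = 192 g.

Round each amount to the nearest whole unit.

Scaling factor: 11/5 = 2.2.
red lentils: 2/3 cup × 11/5 × 192 g/cup ≈ 282 g
butter: 1.5 cup × 11/5 × 227 g/cup ÷ 28.35 g/oz ≈ 26 oz
basmati rice: 10 tbsp × 11/5 ÷ 16 tbsp/cup × 190 g/cup ≈ 261 g
water: 0.75 L × 11/5 × 1000 mL/L = 1650 mL
coconut milk: (2 cup + 9 tbsp = 2.5625 cup) × 11/5 × 240 g/cup = 1353 g

red lentils: 282 g; butter: 26 oz; basmati rice: 261 g; water: 1650 mL; coconut milk: 1353 g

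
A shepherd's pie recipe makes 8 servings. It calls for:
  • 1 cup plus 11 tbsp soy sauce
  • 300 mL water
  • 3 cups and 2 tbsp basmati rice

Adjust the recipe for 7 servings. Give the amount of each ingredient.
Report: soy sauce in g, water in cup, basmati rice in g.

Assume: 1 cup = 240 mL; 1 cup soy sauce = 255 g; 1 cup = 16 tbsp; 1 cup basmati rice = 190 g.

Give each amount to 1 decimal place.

Scaling factor: 7/8 = 0.875.
soy sauce: (1 cup + 11 tbsp = 1.6875 cup) × 7/8 × 255 g/cup ≈ 376.5 g
water: 300 mL × 7/8 ÷ 240 mL/cup ≈ 1.1 cup
basmati rice: (3 cup + 2 tbsp = 3.125 cup) × 7/8 × 190 g/cup ≈ 519.5 g

soy sauce: 376.5 g; water: 1.1 cup; basmati rice: 519.5 g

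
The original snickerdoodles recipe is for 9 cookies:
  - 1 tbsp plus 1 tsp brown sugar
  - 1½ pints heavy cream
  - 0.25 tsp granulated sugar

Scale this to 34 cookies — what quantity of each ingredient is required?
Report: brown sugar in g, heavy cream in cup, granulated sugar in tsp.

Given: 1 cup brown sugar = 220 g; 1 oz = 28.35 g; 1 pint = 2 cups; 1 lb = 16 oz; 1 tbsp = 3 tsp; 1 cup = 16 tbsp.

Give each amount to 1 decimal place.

brown sugar: 69.3 g; heavy cream: 11.3 cup; granulated sugar: 0.9 tsp

Scaling factor: 34/9.
brown sugar: (1 tbsp + 1 tsp = 4/3 tbsp) × 34/9 ÷ 16 tbsp/cup × 220 g/cup ≈ 69.3 g
heavy cream: 1.5 pint × 34/9 × 2 cup/pint ≈ 11.3 cup
granulated sugar: 0.25 tsp × 34/9 ≈ 0.9 tsp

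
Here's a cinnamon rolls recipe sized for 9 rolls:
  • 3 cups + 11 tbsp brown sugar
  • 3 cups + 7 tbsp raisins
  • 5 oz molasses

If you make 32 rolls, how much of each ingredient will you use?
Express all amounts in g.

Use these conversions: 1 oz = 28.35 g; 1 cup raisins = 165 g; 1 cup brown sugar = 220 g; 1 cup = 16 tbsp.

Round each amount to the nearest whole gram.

brown sugar: 2884 g; raisins: 2017 g; molasses: 504 g

Scaling factor: 32/9.
brown sugar: (3 cup + 11 tbsp = 3.6875 cup) × 32/9 × 220 g/cup ≈ 2884 g
raisins: (3 cup + 7 tbsp = 3.4375 cup) × 32/9 × 165 g/cup ≈ 2017 g
molasses: 5 oz × 32/9 × 28.35 g/oz = 504 g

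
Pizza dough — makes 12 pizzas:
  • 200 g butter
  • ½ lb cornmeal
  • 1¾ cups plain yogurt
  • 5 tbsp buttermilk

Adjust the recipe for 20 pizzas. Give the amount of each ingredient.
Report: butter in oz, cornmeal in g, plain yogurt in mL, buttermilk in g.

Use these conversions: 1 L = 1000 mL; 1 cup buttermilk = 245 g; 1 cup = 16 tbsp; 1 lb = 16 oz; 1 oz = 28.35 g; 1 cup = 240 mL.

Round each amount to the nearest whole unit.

Scaling factor: 20/12 = 5/3.
butter: 200 g × 5/3 ÷ 28.35 g/oz ≈ 12 oz
cornmeal: 0.5 lb × 5/3 × 16 oz/lb × 28.35 g/oz = 378 g
plain yogurt: 1.75 cup × 5/3 × 240 mL/cup = 700 mL
buttermilk: 5 tbsp × 5/3 ÷ 16 tbsp/cup × 245 g/cup ≈ 128 g

butter: 12 oz; cornmeal: 378 g; plain yogurt: 700 mL; buttermilk: 128 g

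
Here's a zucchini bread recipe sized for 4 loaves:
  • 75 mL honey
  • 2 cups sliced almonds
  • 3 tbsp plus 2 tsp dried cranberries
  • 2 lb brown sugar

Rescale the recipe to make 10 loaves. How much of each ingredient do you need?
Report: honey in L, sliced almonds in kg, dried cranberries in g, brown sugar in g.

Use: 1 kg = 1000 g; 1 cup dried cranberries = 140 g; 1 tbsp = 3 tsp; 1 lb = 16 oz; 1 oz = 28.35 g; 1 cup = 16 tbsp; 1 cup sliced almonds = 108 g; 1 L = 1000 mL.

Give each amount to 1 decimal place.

honey: 0.2 L; sliced almonds: 0.5 kg; dried cranberries: 80.2 g; brown sugar: 2268.0 g

Scaling factor: 10/4 = 5/2 = 2.5.
honey: 75 mL × 5/2 ÷ 1000 mL/L ≈ 0.2 L
sliced almonds: 2 cup × 5/2 × 108 g/cup ÷ 1000 g/kg ≈ 0.5 kg
dried cranberries: (3 tbsp + 2 tsp = 11/3 tbsp) × 5/2 ÷ 16 tbsp/cup × 140 g/cup ≈ 80.2 g
brown sugar: 2 lb × 5/2 × 16 oz/lb × 28.35 g/oz = 2268.0 g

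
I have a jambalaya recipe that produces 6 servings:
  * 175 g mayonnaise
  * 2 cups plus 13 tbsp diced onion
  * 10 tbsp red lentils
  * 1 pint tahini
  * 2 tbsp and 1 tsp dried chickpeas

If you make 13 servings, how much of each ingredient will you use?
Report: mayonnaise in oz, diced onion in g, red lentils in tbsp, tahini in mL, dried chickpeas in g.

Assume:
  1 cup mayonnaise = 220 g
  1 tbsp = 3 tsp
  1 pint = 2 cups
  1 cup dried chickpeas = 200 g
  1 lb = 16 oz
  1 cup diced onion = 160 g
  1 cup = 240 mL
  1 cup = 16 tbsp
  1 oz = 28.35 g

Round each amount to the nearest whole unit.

Scaling factor: 13/6.
mayonnaise: 175 g × 13/6 ÷ 28.35 g/oz ≈ 13 oz
diced onion: (2 cup + 13 tbsp = 2.8125 cup) × 13/6 × 160 g/cup = 975 g
red lentils: 10 tbsp × 13/6 ≈ 22 tbsp
tahini: 1 pint × 13/6 × 2 cup/pint × 240 mL/cup = 1040 mL
dried chickpeas: (2 tbsp + 1 tsp = 7/3 tbsp) × 13/6 ÷ 16 tbsp/cup × 200 g/cup ≈ 63 g

mayonnaise: 13 oz; diced onion: 975 g; red lentils: 22 tbsp; tahini: 1040 mL; dried chickpeas: 63 g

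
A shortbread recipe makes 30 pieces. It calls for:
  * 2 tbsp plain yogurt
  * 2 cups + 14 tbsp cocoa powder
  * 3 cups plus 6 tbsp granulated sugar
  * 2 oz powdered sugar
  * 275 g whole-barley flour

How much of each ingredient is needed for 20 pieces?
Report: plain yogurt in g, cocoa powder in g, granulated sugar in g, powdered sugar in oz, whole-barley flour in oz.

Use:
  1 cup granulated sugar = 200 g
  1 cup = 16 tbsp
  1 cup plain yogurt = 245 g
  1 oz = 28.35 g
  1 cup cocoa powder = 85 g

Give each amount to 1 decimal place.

Scaling factor: 20/30 = 2/3.
plain yogurt: 2 tbsp × 2/3 ÷ 16 tbsp/cup × 245 g/cup ≈ 20.4 g
cocoa powder: (2 cup + 14 tbsp = 2.875 cup) × 2/3 × 85 g/cup ≈ 162.9 g
granulated sugar: (3 cup + 6 tbsp = 3.375 cup) × 2/3 × 200 g/cup = 450.0 g
powdered sugar: 2 oz × 2/3 ≈ 1.3 oz
whole-barley flour: 275 g × 2/3 ÷ 28.35 g/oz ≈ 6.5 oz

plain yogurt: 20.4 g; cocoa powder: 162.9 g; granulated sugar: 450.0 g; powdered sugar: 1.3 oz; whole-barley flour: 6.5 oz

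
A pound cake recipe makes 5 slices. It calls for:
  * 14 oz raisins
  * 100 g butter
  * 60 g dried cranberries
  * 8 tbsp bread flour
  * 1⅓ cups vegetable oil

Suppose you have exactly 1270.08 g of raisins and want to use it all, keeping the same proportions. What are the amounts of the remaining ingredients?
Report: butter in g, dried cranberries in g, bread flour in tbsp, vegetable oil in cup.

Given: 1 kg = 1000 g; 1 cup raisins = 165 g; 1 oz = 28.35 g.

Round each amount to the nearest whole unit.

butter: 320 g; dried cranberries: 192 g; bread flour: 26 tbsp; vegetable oil: 4 cup

The original recipe has 396.9 g of raisins, so the scaling factor is 1270.08 ÷ 396.9 = 16/5 = 3.2.
butter: 100 g × 16/5 = 320 g
dried cranberries: 60 g × 16/5 = 192 g
bread flour: 8 tbsp × 16/5 ≈ 26 tbsp
vegetable oil: 4/3 cup × 16/5 ≈ 4 cup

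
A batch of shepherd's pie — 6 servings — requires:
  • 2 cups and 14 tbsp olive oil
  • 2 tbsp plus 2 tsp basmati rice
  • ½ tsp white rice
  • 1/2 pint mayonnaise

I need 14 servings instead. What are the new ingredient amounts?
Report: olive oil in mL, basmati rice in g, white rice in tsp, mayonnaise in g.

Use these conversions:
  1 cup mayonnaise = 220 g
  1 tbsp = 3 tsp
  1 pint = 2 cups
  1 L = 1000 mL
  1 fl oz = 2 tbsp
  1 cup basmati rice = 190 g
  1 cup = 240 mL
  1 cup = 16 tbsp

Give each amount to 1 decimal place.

olive oil: 1610.0 mL; basmati rice: 73.9 g; white rice: 1.2 tsp; mayonnaise: 513.3 g

Scaling factor: 14/6 = 7/3.
olive oil: (2 cup + 14 tbsp = 2.875 cup) × 7/3 × 240 mL/cup = 1610.0 mL
basmati rice: (2 tbsp + 2 tsp = 8/3 tbsp) × 7/3 ÷ 16 tbsp/cup × 190 g/cup ≈ 73.9 g
white rice: 0.5 tsp × 7/3 ≈ 1.2 tsp
mayonnaise: 0.5 pint × 7/3 × 2 cup/pint × 220 g/cup ≈ 513.3 g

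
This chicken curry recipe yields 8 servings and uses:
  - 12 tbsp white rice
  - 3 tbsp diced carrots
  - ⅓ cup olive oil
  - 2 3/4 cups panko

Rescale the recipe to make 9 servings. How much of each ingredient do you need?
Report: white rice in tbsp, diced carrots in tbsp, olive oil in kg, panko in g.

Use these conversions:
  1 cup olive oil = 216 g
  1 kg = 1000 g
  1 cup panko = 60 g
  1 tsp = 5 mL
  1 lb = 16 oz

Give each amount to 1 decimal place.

white rice: 13.5 tbsp; diced carrots: 3.4 tbsp; olive oil: 0.1 kg; panko: 185.6 g

Scaling factor: 9/8 = 1.125.
white rice: 12 tbsp × 9/8 = 13.5 tbsp
diced carrots: 3 tbsp × 9/8 ≈ 3.4 tbsp
olive oil: 1/3 cup × 9/8 × 216 g/cup ÷ 1000 g/kg ≈ 0.1 kg
panko: 2.75 cup × 9/8 × 60 g/cup ≈ 185.6 g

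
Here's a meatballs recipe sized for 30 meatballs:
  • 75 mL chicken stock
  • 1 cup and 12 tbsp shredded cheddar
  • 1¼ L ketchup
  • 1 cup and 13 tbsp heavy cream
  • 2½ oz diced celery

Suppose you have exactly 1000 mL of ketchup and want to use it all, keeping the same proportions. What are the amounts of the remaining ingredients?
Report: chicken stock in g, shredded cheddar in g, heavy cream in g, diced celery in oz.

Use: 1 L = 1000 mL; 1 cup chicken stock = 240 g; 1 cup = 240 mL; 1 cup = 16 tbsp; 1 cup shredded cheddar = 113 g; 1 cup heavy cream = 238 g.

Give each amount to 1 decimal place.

The original recipe has 1250 mL of ketchup, so the scaling factor is 1000 ÷ 1250 = 4/5 = 0.8.
chicken stock: 75 mL × 4/5 ÷ 240 mL/cup × 240 g/cup = 60.0 g
shredded cheddar: (1 cup + 12 tbsp = 1.75 cup) × 4/5 × 113 g/cup = 158.2 g
heavy cream: (1 cup + 13 tbsp = 1.8125 cup) × 4/5 × 238 g/cup = 345.1 g
diced celery: 2.5 oz × 4/5 = 2.0 oz

chicken stock: 60.0 g; shredded cheddar: 158.2 g; heavy cream: 345.1 g; diced celery: 2.0 oz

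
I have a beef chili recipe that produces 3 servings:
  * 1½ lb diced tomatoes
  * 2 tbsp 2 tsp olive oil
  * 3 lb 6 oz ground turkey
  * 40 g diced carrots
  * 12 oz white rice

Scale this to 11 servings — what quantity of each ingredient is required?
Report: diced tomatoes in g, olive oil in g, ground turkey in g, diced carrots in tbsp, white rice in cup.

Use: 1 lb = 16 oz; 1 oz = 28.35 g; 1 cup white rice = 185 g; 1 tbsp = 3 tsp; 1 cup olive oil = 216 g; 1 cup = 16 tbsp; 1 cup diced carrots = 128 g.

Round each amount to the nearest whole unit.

diced tomatoes: 2495 g; olive oil: 132 g; ground turkey: 5613 g; diced carrots: 18 tbsp; white rice: 7 cup

Scaling factor: 11/3.
diced tomatoes: 1.5 lb × 11/3 × 16 oz/lb × 28.35 g/oz ≈ 2495 g
olive oil: (2 tbsp + 2 tsp = 8/3 tbsp) × 11/3 ÷ 16 tbsp/cup × 216 g/cup = 132 g
ground turkey: (3 lb + 6 oz = 3.375 lb) × 11/3 × 16 oz/lb × 28.35 g/oz ≈ 5613 g
diced carrots: 40 g × 11/3 ÷ 128 g/cup × 16 tbsp/cup ≈ 18 tbsp
white rice: 12 oz × 11/3 × 28.35 g/oz ÷ 185 g/cup ≈ 7 cup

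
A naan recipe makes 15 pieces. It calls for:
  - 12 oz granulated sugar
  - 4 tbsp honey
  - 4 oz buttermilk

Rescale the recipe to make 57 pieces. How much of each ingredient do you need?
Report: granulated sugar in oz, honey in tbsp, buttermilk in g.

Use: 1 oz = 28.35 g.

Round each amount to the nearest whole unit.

Scaling factor: 57/15 = 19/5 = 3.8.
granulated sugar: 12 oz × 19/5 ≈ 46 oz
honey: 4 tbsp × 19/5 ≈ 15 tbsp
buttermilk: 4 oz × 19/5 × 28.35 g/oz ≈ 431 g

granulated sugar: 46 oz; honey: 15 tbsp; buttermilk: 431 g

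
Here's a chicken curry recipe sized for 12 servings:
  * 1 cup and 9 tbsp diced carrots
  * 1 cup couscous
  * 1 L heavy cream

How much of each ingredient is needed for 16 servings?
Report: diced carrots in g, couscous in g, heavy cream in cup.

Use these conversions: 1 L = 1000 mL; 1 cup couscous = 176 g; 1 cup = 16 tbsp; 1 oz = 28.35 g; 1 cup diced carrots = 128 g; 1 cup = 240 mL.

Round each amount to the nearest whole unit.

Scaling factor: 16/12 = 4/3.
diced carrots: (1 cup + 9 tbsp = 1.5625 cup) × 4/3 × 128 g/cup ≈ 267 g
couscous: 1 cup × 4/3 × 176 g/cup ≈ 235 g
heavy cream: 1 L × 4/3 × 1000 mL/L ÷ 240 mL/cup ≈ 6 cup

diced carrots: 267 g; couscous: 235 g; heavy cream: 6 cup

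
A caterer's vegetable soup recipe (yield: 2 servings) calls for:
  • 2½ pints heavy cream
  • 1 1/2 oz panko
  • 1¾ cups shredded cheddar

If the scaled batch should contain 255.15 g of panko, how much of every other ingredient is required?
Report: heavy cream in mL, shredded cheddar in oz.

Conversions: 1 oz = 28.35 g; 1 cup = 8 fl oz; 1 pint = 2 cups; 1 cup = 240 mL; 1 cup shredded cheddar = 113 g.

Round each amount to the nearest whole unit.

The original recipe has 42.525 g of panko, so the scaling factor is 255.15 ÷ 42.525 = 6.
heavy cream: 2.5 pint × 6 × 2 cup/pint × 240 mL/cup = 7200 mL
shredded cheddar: 1.75 cup × 6 × 113 g/cup ÷ 28.35 g/oz ≈ 42 oz

heavy cream: 7200 mL; shredded cheddar: 42 oz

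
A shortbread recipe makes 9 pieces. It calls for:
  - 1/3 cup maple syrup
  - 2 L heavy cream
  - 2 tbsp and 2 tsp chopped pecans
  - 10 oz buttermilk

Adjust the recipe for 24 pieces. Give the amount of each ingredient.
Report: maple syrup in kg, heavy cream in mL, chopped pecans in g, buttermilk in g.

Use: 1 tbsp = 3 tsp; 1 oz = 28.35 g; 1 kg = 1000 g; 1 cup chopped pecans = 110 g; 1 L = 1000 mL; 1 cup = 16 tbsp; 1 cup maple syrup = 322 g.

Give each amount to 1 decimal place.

Scaling factor: 24/9 = 8/3.
maple syrup: 1/3 cup × 8/3 × 322 g/cup ÷ 1000 g/kg ≈ 0.3 kg
heavy cream: 2 L × 8/3 × 1000 mL/L ≈ 5333.3 mL
chopped pecans: (2 tbsp + 2 tsp = 8/3 tbsp) × 8/3 ÷ 16 tbsp/cup × 110 g/cup ≈ 48.9 g
buttermilk: 10 oz × 8/3 × 28.35 g/oz = 756.0 g

maple syrup: 0.3 kg; heavy cream: 5333.3 mL; chopped pecans: 48.9 g; buttermilk: 756.0 g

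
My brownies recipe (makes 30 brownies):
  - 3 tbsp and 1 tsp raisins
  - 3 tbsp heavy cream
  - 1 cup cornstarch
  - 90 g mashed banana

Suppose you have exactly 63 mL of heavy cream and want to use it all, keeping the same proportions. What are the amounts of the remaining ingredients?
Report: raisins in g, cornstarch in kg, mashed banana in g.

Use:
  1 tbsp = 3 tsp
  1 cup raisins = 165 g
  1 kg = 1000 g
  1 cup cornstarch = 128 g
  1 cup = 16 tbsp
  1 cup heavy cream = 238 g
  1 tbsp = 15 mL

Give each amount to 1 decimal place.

raisins: 48.1 g; cornstarch: 0.2 kg; mashed banana: 126.0 g

The original recipe has 45 mL of heavy cream, so the scaling factor is 63 ÷ 45 = 7/5 = 1.4.
raisins: (3 tbsp + 1 tsp = 10/3 tbsp) × 7/5 ÷ 16 tbsp/cup × 165 g/cup ≈ 48.1 g
cornstarch: 1 cup × 7/5 × 128 g/cup ÷ 1000 g/kg ≈ 0.2 kg
mashed banana: 90 g × 7/5 = 126.0 g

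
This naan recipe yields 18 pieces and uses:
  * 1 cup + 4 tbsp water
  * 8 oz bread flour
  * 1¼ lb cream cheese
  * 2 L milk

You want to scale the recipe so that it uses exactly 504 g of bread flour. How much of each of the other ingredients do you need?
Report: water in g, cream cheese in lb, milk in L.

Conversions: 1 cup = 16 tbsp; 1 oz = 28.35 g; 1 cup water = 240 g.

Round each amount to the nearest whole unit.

The original recipe has 226.8 g of bread flour, so the scaling factor is 504 ÷ 226.8 = 20/9.
water: (1 cup + 4 tbsp = 1.25 cup) × 20/9 × 240 g/cup ≈ 667 g
cream cheese: 1.25 lb × 20/9 ≈ 3 lb
milk: 2 L × 20/9 ≈ 4 L

water: 667 g; cream cheese: 3 lb; milk: 4 L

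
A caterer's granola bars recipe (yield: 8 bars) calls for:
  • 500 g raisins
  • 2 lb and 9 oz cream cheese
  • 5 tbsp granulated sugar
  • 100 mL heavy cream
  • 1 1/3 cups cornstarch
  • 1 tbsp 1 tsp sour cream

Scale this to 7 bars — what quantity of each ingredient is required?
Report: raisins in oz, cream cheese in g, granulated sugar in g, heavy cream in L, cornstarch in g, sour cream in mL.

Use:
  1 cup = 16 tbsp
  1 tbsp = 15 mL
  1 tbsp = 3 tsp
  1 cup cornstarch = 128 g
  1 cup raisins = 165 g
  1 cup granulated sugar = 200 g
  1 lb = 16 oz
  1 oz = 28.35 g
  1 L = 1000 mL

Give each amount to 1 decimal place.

raisins: 15.4 oz; cream cheese: 1017.1 g; granulated sugar: 54.7 g; heavy cream: 0.1 L; cornstarch: 149.3 g; sour cream: 17.5 mL

Scaling factor: 7/8 = 0.875.
raisins: 500 g × 7/8 ÷ 28.35 g/oz ≈ 15.4 oz
cream cheese: (2 lb + 9 oz = 2.5625 lb) × 7/8 × 16 oz/lb × 28.35 g/oz ≈ 1017.1 g
granulated sugar: 5 tbsp × 7/8 ÷ 16 tbsp/cup × 200 g/cup ≈ 54.7 g
heavy cream: 100 mL × 7/8 ÷ 1000 mL/L ≈ 0.1 L
cornstarch: 4/3 cup × 7/8 × 128 g/cup ≈ 149.3 g
sour cream: (1 tbsp + 1 tsp = 4/3 tbsp) × 7/8 × 15 mL/tbsp = 17.5 mL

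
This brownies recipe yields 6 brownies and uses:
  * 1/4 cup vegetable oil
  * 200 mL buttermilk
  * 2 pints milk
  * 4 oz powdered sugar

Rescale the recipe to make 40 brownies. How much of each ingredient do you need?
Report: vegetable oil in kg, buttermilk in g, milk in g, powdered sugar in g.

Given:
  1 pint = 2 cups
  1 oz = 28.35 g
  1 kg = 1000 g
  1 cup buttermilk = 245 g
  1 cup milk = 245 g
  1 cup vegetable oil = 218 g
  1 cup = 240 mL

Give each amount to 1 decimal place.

vegetable oil: 0.4 kg; buttermilk: 1361.1 g; milk: 6533.3 g; powdered sugar: 756.0 g

Scaling factor: 40/6 = 20/3.
vegetable oil: 0.25 cup × 20/3 × 218 g/cup ÷ 1000 g/kg ≈ 0.4 kg
buttermilk: 200 mL × 20/3 ÷ 240 mL/cup × 245 g/cup ≈ 1361.1 g
milk: 2 pint × 20/3 × 2 cup/pint × 245 g/cup ≈ 6533.3 g
powdered sugar: 4 oz × 20/3 × 28.35 g/oz = 756.0 g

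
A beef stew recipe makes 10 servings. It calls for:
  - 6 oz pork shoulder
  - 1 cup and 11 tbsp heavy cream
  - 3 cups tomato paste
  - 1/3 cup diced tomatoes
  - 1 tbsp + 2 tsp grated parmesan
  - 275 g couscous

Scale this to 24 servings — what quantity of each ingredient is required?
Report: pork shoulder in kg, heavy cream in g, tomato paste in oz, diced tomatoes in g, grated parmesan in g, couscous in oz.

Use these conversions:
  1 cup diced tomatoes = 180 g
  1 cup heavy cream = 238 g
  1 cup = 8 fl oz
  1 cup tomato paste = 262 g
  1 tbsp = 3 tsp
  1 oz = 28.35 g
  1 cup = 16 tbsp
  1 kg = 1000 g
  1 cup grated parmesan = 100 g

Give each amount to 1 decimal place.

pork shoulder: 0.4 kg; heavy cream: 963.9 g; tomato paste: 66.5 oz; diced tomatoes: 144.0 g; grated parmesan: 25.0 g; couscous: 23.3 oz

Scaling factor: 24/10 = 12/5 = 2.4.
pork shoulder: 6 oz × 12/5 × 28.35 g/oz ÷ 1000 g/kg ≈ 0.4 kg
heavy cream: (1 cup + 11 tbsp = 1.6875 cup) × 12/5 × 238 g/cup = 963.9 g
tomato paste: 3 cup × 12/5 × 262 g/cup ÷ 28.35 g/oz ≈ 66.5 oz
diced tomatoes: 1/3 cup × 12/5 × 180 g/cup = 144.0 g
grated parmesan: (1 tbsp + 2 tsp = 5/3 tbsp) × 12/5 ÷ 16 tbsp/cup × 100 g/cup = 25.0 g
couscous: 275 g × 12/5 ÷ 28.35 g/oz ≈ 23.3 oz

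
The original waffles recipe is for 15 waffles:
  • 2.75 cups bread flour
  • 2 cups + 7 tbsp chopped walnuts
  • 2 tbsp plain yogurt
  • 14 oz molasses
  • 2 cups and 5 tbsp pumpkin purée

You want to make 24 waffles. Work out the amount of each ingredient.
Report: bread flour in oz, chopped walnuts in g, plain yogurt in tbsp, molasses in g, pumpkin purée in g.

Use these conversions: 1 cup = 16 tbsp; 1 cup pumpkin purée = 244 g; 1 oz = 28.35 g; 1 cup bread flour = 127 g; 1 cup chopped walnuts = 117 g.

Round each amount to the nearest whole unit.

Scaling factor: 24/15 = 8/5 = 1.6.
bread flour: 2.75 cup × 8/5 × 127 g/cup ÷ 28.35 g/oz ≈ 20 oz
chopped walnuts: (2 cup + 7 tbsp = 2.4375 cup) × 8/5 × 117 g/cup ≈ 456 g
plain yogurt: 2 tbsp × 8/5 ≈ 3 tbsp
molasses: 14 oz × 8/5 × 28.35 g/oz ≈ 635 g
pumpkin purée: (2 cup + 5 tbsp = 2.3125 cup) × 8/5 × 244 g/cup ≈ 903 g

bread flour: 20 oz; chopped walnuts: 456 g; plain yogurt: 3 tbsp; molasses: 635 g; pumpkin purée: 903 g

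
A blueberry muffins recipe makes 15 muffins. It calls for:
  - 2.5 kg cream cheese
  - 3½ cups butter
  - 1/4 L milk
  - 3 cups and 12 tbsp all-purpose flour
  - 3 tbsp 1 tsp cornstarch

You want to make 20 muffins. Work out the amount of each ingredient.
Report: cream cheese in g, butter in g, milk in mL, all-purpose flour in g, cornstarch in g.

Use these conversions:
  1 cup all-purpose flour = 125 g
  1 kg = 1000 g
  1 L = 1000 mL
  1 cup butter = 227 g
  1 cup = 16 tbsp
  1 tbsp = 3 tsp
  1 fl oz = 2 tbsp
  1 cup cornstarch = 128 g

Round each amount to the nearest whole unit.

Scaling factor: 20/15 = 4/3.
cream cheese: 2.5 kg × 4/3 × 1000 g/kg ≈ 3333 g
butter: 3.5 cup × 4/3 × 227 g/cup ≈ 1059 g
milk: 0.25 L × 4/3 × 1000 mL/L ≈ 333 mL
all-purpose flour: (3 cup + 12 tbsp = 3.75 cup) × 4/3 × 125 g/cup = 625 g
cornstarch: (3 tbsp + 1 tsp = 10/3 tbsp) × 4/3 ÷ 16 tbsp/cup × 128 g/cup ≈ 36 g

cream cheese: 3333 g; butter: 1059 g; milk: 333 mL; all-purpose flour: 625 g; cornstarch: 36 g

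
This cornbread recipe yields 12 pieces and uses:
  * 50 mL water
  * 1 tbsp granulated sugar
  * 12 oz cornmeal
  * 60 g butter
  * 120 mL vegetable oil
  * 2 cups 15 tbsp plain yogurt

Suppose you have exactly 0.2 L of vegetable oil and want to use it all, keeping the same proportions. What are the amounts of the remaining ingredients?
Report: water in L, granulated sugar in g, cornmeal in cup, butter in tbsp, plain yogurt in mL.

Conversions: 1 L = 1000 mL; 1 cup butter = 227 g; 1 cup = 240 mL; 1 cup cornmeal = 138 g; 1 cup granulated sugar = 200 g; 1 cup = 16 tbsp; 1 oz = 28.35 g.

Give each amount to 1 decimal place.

The original recipe has 0.12 L of vegetable oil, so the scaling factor is 0.2 ÷ 0.12 = 5/3.
water: 50 mL × 5/3 ÷ 1000 mL/L ≈ 0.1 L
granulated sugar: 1 tbsp × 5/3 ÷ 16 tbsp/cup × 200 g/cup ≈ 20.8 g
cornmeal: 12 oz × 5/3 × 28.35 g/oz ÷ 138 g/cup ≈ 4.1 cup
butter: 60 g × 5/3 ÷ 227 g/cup × 16 tbsp/cup ≈ 7.0 tbsp
plain yogurt: (2 cup + 15 tbsp = 2.9375 cup) × 5/3 × 240 mL/cup = 1175.0 mL

water: 0.1 L; granulated sugar: 20.8 g; cornmeal: 4.1 cup; butter: 7.0 tbsp; plain yogurt: 1175.0 mL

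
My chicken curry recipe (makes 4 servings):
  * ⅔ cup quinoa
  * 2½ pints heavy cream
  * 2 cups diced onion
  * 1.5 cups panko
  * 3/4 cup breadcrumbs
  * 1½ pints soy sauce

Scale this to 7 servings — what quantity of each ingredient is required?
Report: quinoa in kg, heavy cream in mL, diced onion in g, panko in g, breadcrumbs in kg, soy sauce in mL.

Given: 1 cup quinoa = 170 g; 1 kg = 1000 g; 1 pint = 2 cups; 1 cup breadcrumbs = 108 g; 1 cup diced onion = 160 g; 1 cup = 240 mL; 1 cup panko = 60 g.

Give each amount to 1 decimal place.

quinoa: 0.2 kg; heavy cream: 2100.0 mL; diced onion: 560.0 g; panko: 157.5 g; breadcrumbs: 0.1 kg; soy sauce: 1260.0 mL

Scaling factor: 7/4 = 1.75.
quinoa: 2/3 cup × 7/4 × 170 g/cup ÷ 1000 g/kg ≈ 0.2 kg
heavy cream: 2.5 pint × 7/4 × 2 cup/pint × 240 mL/cup = 2100.0 mL
diced onion: 2 cup × 7/4 × 160 g/cup = 560.0 g
panko: 1.5 cup × 7/4 × 60 g/cup = 157.5 g
breadcrumbs: 0.75 cup × 7/4 × 108 g/cup ÷ 1000 g/kg ≈ 0.1 kg
soy sauce: 1.5 pint × 7/4 × 2 cup/pint × 240 mL/cup = 1260.0 mL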